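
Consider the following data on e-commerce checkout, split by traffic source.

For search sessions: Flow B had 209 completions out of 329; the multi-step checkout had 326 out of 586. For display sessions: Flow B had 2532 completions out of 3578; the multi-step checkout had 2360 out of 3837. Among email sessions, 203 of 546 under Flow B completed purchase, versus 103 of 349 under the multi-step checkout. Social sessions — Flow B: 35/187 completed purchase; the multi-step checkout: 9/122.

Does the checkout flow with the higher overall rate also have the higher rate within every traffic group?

Search: Flow B 209/329 = 63.5%, the multi-step checkout 326/586 = 55.6% → Flow B
Display: Flow B 2532/3578 = 70.8%, the multi-step checkout 2360/3837 = 61.5% → Flow B
Email: Flow B 203/546 = 37.2%, the multi-step checkout 103/349 = 29.5% → Flow B
Social: Flow B 35/187 = 18.7%, the multi-step checkout 9/122 = 7.4% → Flow B
Overall: Flow B 2979/4640 = 64.2%, the multi-step checkout 2798/4894 = 57.2% → Flow B
Flow B wins overall and in every traffic group — no reversal.

Yes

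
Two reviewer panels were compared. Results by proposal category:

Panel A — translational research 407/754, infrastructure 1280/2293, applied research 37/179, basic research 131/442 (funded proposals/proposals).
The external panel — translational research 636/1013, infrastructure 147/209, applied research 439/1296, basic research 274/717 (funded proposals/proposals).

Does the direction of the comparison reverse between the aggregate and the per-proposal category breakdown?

Translational research: Panel A 407/754 = 54.0%, the external panel 636/1013 = 62.8% → the external panel
Infrastructure: Panel A 1280/2293 = 55.8%, the external panel 147/209 = 70.3% → the external panel
Applied research: Panel A 37/179 = 20.7%, the external panel 439/1296 = 33.9% → the external panel
Basic research: Panel A 131/442 = 29.6%, the external panel 274/717 = 38.2% → the external panel
Overall: Panel A 1855/3668 = 50.6%, the external panel 1496/3235 = 46.2% → Panel A
The external panel wins each proposal group but Panel A wins overall — the comparison reverses. The external panel's proposals skew toward applied research, which has a lower base rate.

Yes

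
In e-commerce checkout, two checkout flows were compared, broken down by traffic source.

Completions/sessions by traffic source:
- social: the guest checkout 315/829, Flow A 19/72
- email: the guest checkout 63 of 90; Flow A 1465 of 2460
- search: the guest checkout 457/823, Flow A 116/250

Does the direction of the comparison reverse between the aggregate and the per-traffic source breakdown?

Yes

Social: the guest checkout 315/829 = 38.0%, Flow A 19/72 = 26.4% → the guest checkout
Email: the guest checkout 63/90 = 70.0%, Flow A 1465/2460 = 59.6% → the guest checkout
Search: the guest checkout 457/823 = 55.5%, Flow A 116/250 = 46.4% → the guest checkout
Overall: the guest checkout 835/1742 = 47.9%, Flow A 1600/2782 = 57.5% → Flow A
The guest checkout wins each traffic group but Flow A wins overall — the comparison reverses. The guest checkout's sessions skew toward social, which has a lower base rate.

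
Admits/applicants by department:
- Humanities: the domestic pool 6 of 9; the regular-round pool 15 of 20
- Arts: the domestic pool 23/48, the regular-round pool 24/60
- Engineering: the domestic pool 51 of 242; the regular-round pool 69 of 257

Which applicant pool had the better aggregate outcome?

the regular-round pool

Humanities: the domestic pool 6/9 = 66.7%, the regular-round pool 15/20 = 75.0% → the regular-round pool
Arts: the domestic pool 23/48 = 47.9%, the regular-round pool 24/60 = 40.0% → the domestic pool
Engineering: the domestic pool 51/242 = 21.1%, the regular-round pool 69/257 = 26.8% → the regular-round pool
Overall: the domestic pool 80/299 = 26.8%, the regular-round pool 108/337 = 32.0% → the regular-round pool
(Neither sweeps every department group, but the regular-round pool has the higher pooled rate.)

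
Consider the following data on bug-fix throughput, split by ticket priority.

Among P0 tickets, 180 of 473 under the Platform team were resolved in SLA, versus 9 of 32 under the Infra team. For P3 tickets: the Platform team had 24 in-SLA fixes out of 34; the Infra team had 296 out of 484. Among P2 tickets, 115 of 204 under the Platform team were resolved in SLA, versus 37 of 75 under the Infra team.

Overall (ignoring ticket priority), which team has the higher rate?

the Infra team

P0: the Platform team 180/473 = 38.1%, the Infra team 9/32 = 28.1% → the Platform team
P3: the Platform team 24/34 = 70.6%, the Infra team 296/484 = 61.2% → the Platform team
P2: the Platform team 115/204 = 56.4%, the Infra team 37/75 = 49.3% → the Platform team
Overall: the Platform team 319/711 = 44.9%, the Infra team 342/591 = 57.9% → the Infra team
(The Platform team wins every ticket group but the Infra team wins overall — the Platform team's tickets skew toward the low-rate P0 group.)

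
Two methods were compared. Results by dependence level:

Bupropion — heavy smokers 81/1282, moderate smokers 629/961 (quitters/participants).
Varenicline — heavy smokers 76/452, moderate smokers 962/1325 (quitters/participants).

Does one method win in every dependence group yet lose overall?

Heavy smokers: bupropion 81/1282 = 6.3%, varenicline 76/452 = 16.8% → varenicline
Moderate smokers: bupropion 629/961 = 65.5%, varenicline 962/1325 = 72.6% → varenicline
Overall: bupropion 710/2243 = 31.7%, varenicline 1038/1777 = 58.4% → varenicline
Varenicline wins overall and in every dependence group — no reversal.

No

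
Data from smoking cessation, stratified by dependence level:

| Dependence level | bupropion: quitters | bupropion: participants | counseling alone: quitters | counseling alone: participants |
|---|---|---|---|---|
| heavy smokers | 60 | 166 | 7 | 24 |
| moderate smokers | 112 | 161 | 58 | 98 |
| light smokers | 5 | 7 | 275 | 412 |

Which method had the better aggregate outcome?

counseling alone

Heavy smokers: bupropion 60/166 = 36.1%, counseling alone 7/24 = 29.2% → bupropion
Moderate smokers: bupropion 112/161 = 69.6%, counseling alone 58/98 = 59.2% → bupropion
Light smokers: bupropion 5/7 = 71.4%, counseling alone 275/412 = 66.7% → bupropion
Overall: bupropion 177/334 = 53.0%, counseling alone 340/534 = 63.7% → counseling alone
(Bupropion wins every dependence group but counseling alone wins overall — bupropion's participants skew toward the low-rate heavy smokers group.)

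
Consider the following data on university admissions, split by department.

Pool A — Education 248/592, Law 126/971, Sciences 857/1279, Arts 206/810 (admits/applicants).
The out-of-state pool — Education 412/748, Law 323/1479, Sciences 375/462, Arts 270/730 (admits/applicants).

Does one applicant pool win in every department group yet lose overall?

Education: Pool A 248/592 = 41.9%, the out-of-state pool 412/748 = 55.1% → the out-of-state pool
Law: Pool A 126/971 = 13.0%, the out-of-state pool 323/1479 = 21.8% → the out-of-state pool
Sciences: Pool A 857/1279 = 67.0%, the out-of-state pool 375/462 = 81.2% → the out-of-state pool
Arts: Pool A 206/810 = 25.4%, the out-of-state pool 270/730 = 37.0% → the out-of-state pool
Overall: Pool A 1437/3652 = 39.3%, the out-of-state pool 1380/3419 = 40.4% → the out-of-state pool
The out-of-state pool wins overall and in every department group — no reversal.

No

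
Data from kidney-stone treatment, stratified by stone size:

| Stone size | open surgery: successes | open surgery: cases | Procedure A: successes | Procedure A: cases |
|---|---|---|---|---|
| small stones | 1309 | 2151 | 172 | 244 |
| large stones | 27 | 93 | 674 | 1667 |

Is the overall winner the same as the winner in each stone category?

Small stones: open surgery 1309/2151 = 60.9%, Procedure A 172/244 = 70.5% → Procedure A
Large stones: open surgery 27/93 = 29.0%, Procedure A 674/1667 = 40.4% → Procedure A
Overall: open surgery 1336/2244 = 59.5%, Procedure A 846/1911 = 44.3% → open surgery
Procedure A wins each stone group but open surgery wins overall — the comparison reverses. Procedure A's cases skew toward large stones, which has a lower base rate.

No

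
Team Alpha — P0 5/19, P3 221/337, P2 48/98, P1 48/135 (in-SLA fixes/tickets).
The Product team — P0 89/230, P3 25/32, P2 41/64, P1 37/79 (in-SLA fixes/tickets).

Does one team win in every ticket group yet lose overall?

Yes

P0: Team Alpha 5/19 = 26.3%, the Product team 89/230 = 38.7% → the Product team
P3: Team Alpha 221/337 = 65.6%, the Product team 25/32 = 78.1% → the Product team
P2: Team Alpha 48/98 = 49.0%, the Product team 41/64 = 64.1% → the Product team
P1: Team Alpha 48/135 = 35.6%, the Product team 37/79 = 46.8% → the Product team
Overall: Team Alpha 322/589 = 54.7%, the Product team 192/405 = 47.4% → Team Alpha
The Product team wins each ticket group but Team Alpha wins overall — the comparison reverses. The Product team's tickets skew toward P0, which has a lower base rate.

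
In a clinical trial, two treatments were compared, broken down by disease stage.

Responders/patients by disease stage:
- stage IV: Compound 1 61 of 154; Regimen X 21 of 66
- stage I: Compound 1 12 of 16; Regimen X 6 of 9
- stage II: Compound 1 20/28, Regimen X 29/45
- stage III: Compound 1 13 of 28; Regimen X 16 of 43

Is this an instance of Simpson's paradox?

No

Stage IV: Compound 1 61/154 = 39.6%, Regimen X 21/66 = 31.8% → Compound 1
Stage I: Compound 1 12/16 = 75.0%, Regimen X 6/9 = 66.7% → Compound 1
Stage II: Compound 1 20/28 = 71.4%, Regimen X 29/45 = 64.4% → Compound 1
Stage III: Compound 1 13/28 = 46.4%, Regimen X 16/43 = 37.2% → Compound 1
Overall: Compound 1 106/226 = 46.9%, Regimen X 72/163 = 44.2% → Compound 1
Compound 1 wins overall and in every disease group — no reversal.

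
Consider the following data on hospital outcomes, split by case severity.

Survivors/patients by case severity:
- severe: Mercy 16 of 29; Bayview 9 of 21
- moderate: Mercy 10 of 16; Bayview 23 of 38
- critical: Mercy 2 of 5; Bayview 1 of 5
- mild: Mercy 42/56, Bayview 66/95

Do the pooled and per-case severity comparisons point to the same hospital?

Yes

Severe: Mercy 16/29 = 55.2%, Bayview 9/21 = 42.9% → Mercy
Moderate: Mercy 10/16 = 62.5%, Bayview 23/38 = 60.5% → Mercy
Critical: Mercy 2/5 = 40.0%, Bayview 1/5 = 20.0% → Mercy
Mild: Mercy 42/56 = 75.0%, Bayview 66/95 = 69.5% → Mercy
Overall: Mercy 70/106 = 66.0%, Bayview 99/159 = 62.3% → Mercy
Mercy wins overall and in every case group — no reversal.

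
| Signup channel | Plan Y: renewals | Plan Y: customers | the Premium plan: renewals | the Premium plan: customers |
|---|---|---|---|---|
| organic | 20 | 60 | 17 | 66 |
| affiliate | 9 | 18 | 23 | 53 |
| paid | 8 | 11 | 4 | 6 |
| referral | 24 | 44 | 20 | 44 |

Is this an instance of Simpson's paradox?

No

Organic: Plan Y 20/60 = 33.3%, the Premium plan 17/66 = 25.8% → Plan Y
Affiliate: Plan Y 9/18 = 50.0%, the Premium plan 23/53 = 43.4% → Plan Y
Paid: Plan Y 8/11 = 72.7%, the Premium plan 4/6 = 66.7% → Plan Y
Referral: Plan Y 24/44 = 54.5%, the Premium plan 20/44 = 45.5% → Plan Y
Overall: Plan Y 61/133 = 45.9%, the Premium plan 64/169 = 37.9% → Plan Y
Plan Y wins overall and in every signup group — no reversal.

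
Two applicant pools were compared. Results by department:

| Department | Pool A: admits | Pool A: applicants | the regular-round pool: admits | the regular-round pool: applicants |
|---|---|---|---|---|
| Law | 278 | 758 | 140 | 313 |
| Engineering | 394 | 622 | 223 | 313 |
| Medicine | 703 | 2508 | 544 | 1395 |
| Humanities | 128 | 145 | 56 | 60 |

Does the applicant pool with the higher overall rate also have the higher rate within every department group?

Law: Pool A 278/758 = 36.7%, the regular-round pool 140/313 = 44.7% → the regular-round pool
Engineering: Pool A 394/622 = 63.3%, the regular-round pool 223/313 = 71.2% → the regular-round pool
Medicine: Pool A 703/2508 = 28.0%, the regular-round pool 544/1395 = 39.0% → the regular-round pool
Humanities: Pool A 128/145 = 88.3%, the regular-round pool 56/60 = 93.3% → the regular-round pool
Overall: Pool A 1503/4033 = 37.3%, the regular-round pool 963/2081 = 46.3% → the regular-round pool
The regular-round pool wins overall and in every department group — no reversal.

Yes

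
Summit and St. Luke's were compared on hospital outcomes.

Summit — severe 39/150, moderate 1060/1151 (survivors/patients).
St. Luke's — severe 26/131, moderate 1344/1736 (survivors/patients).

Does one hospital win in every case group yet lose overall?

No

Severe: Summit 39/150 = 26.0%, St. Luke's 26/131 = 19.8% → Summit
Moderate: Summit 1060/1151 = 92.1%, St. Luke's 1344/1736 = 77.4% → Summit
Overall: Summit 1099/1301 = 84.5%, St. Luke's 1370/1867 = 73.4% → Summit
Summit wins overall and in every case group — no reversal.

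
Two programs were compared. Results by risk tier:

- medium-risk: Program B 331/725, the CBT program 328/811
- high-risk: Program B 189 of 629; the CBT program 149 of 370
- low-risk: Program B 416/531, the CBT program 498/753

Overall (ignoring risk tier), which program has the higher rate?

Medium-risk: Program B 331/725 = 45.7%, the CBT program 328/811 = 40.4% → Program B
High-risk: Program B 189/629 = 30.0%, the CBT program 149/370 = 40.3% → the CBT program
Low-risk: Program B 416/531 = 78.3%, the CBT program 498/753 = 66.1% → Program B
Overall: Program B 936/1885 = 49.7%, the CBT program 975/1934 = 50.4% → the CBT program
(Neither sweeps every risk group, but the CBT program has the higher pooled rate.)

the CBT program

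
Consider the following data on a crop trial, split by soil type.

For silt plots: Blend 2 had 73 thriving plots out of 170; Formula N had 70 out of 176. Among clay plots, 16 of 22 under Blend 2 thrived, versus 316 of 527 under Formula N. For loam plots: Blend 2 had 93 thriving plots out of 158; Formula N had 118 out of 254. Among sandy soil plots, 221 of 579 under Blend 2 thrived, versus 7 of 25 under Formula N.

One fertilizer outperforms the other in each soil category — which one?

Blend 2

Silt: Blend 2 73/170 = 42.9%, Formula N 70/176 = 39.8% → Blend 2
Clay: Blend 2 16/22 = 72.7%, Formula N 316/527 = 60.0% → Blend 2
Loam: Blend 2 93/158 = 58.9%, Formula N 118/254 = 46.5% → Blend 2
Sandy soil: Blend 2 221/579 = 38.2%, Formula N 7/25 = 28.0% → Blend 2
Blend 2 has the higher rate in all 4 groups.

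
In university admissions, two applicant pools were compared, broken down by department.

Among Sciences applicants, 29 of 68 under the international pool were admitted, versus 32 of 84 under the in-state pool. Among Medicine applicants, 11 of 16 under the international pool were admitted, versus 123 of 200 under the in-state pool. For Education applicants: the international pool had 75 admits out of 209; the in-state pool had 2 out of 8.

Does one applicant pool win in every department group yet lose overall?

Yes

Sciences: the international pool 29/68 = 42.6%, the in-state pool 32/84 = 38.1% → the international pool
Medicine: the international pool 11/16 = 68.8%, the in-state pool 123/200 = 61.5% → the international pool
Education: the international pool 75/209 = 35.9%, the in-state pool 2/8 = 25.0% → the international pool
Overall: the international pool 115/293 = 39.2%, the in-state pool 157/292 = 53.8% → the in-state pool
The international pool wins each department group but the in-state pool wins overall — the comparison reverses. The international pool's applicants skew toward Education, which has a lower base rate.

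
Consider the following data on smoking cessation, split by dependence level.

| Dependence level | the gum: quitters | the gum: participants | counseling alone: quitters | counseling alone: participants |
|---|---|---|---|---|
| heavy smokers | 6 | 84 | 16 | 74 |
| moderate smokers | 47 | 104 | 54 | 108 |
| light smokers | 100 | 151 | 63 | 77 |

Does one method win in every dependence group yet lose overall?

No

Heavy smokers: the gum 6/84 = 7.1%, counseling alone 16/74 = 21.6% → counseling alone
Moderate smokers: the gum 47/104 = 45.2%, counseling alone 54/108 = 50.0% → counseling alone
Light smokers: the gum 100/151 = 66.2%, counseling alone 63/77 = 81.8% → counseling alone
Overall: the gum 153/339 = 45.1%, counseling alone 133/259 = 51.4% → counseling alone
Counseling alone wins overall and in every dependence group — no reversal.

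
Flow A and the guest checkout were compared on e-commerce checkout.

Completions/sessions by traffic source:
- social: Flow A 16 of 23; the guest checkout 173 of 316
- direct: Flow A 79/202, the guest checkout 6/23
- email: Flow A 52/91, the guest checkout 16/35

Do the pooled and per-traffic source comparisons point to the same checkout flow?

Social: Flow A 16/23 = 69.6%, the guest checkout 173/316 = 54.7% → Flow A
Direct: Flow A 79/202 = 39.1%, the guest checkout 6/23 = 26.1% → Flow A
Email: Flow A 52/91 = 57.1%, the guest checkout 16/35 = 45.7% → Flow A
Overall: Flow A 147/316 = 46.5%, the guest checkout 195/374 = 52.1% → the guest checkout
Flow A wins each traffic group but the guest checkout wins overall — the comparison reverses. Flow A's sessions skew toward direct, which has a lower base rate.

No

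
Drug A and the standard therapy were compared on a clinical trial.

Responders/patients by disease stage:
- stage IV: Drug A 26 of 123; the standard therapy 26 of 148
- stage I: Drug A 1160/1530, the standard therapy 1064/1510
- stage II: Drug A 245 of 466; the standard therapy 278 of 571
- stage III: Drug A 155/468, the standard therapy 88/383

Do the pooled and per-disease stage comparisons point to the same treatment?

Stage IV: Drug A 26/123 = 21.1%, the standard therapy 26/148 = 17.6% → Drug A
Stage I: Drug A 1160/1530 = 75.8%, the standard therapy 1064/1510 = 70.5% → Drug A
Stage II: Drug A 245/466 = 52.6%, the standard therapy 278/571 = 48.7% → Drug A
Stage III: Drug A 155/468 = 33.1%, the standard therapy 88/383 = 23.0% → Drug A
Overall: Drug A 1586/2587 = 61.3%, the standard therapy 1456/2612 = 55.7% → Drug A
Drug A wins overall and in every disease group — no reversal.

Yes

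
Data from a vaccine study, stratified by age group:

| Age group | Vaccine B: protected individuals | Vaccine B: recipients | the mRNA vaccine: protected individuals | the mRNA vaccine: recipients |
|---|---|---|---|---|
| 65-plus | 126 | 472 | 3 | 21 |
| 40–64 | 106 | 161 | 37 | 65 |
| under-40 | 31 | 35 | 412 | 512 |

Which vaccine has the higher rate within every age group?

65-plus: Vaccine B 126/472 = 26.7%, the mRNA vaccine 3/21 = 14.3% → Vaccine B
40–64: Vaccine B 106/161 = 65.8%, the mRNA vaccine 37/65 = 56.9% → Vaccine B
Under-40: Vaccine B 31/35 = 88.6%, the mRNA vaccine 412/512 = 80.5% → Vaccine B
Vaccine B has the higher rate in all 3 groups.

Vaccine B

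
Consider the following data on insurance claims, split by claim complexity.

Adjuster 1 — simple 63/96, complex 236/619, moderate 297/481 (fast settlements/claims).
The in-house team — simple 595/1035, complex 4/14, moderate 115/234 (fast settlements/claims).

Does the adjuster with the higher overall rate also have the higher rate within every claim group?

No

Simple: Adjuster 1 63/96 = 65.6%, the in-house team 595/1035 = 57.5% → Adjuster 1
Complex: Adjuster 1 236/619 = 38.1%, the in-house team 4/14 = 28.6% → Adjuster 1
Moderate: Adjuster 1 297/481 = 61.7%, the in-house team 115/234 = 49.1% → Adjuster 1
Overall: Adjuster 1 596/1196 = 49.8%, the in-house team 714/1283 = 55.7% → the in-house team
Adjuster 1 wins each claim group but the in-house team wins overall — the comparison reverses. Adjuster 1's claims skew toward complex, which has a lower base rate.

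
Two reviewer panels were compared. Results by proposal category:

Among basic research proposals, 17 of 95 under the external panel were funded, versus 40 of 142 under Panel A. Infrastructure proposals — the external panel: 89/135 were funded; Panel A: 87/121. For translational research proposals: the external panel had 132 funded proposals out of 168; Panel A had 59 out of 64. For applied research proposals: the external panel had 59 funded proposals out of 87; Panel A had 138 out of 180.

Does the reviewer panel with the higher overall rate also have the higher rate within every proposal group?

Basic research: the external panel 17/95 = 17.9%, Panel A 40/142 = 28.2% → Panel A
Infrastructure: the external panel 89/135 = 65.9%, Panel A 87/121 = 71.9% → Panel A
Translational research: the external panel 132/168 = 78.6%, Panel A 59/64 = 92.2% → Panel A
Applied research: the external panel 59/87 = 67.8%, Panel A 138/180 = 76.7% → Panel A
Overall: the external panel 297/485 = 61.2%, Panel A 324/507 = 63.9% → Panel A
Panel A wins overall and in every proposal group — no reversal.

Yes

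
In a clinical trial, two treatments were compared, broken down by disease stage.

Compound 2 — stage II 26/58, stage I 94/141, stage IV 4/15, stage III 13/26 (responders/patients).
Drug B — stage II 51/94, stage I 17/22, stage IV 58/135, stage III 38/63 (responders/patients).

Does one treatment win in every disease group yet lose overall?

Stage II: Compound 2 26/58 = 44.8%, Drug B 51/94 = 54.3% → Drug B
Stage I: Compound 2 94/141 = 66.7%, Drug B 17/22 = 77.3% → Drug B
Stage IV: Compound 2 4/15 = 26.7%, Drug B 58/135 = 43.0% → Drug B
Stage III: Compound 2 13/26 = 50.0%, Drug B 38/63 = 60.3% → Drug B
Overall: Compound 2 137/240 = 57.1%, Drug B 164/314 = 52.2% → Compound 2
Drug B wins each disease group but Compound 2 wins overall — the comparison reverses. Drug B's patients skew toward stage IV, which has a lower base rate.

Yes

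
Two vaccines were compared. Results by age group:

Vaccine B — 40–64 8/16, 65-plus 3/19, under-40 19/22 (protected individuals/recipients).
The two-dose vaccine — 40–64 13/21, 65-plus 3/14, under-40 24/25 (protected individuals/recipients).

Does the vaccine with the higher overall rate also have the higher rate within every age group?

40–64: Vaccine B 8/16 = 50.0%, the two-dose vaccine 13/21 = 61.9% → the two-dose vaccine
65-plus: Vaccine B 3/19 = 15.8%, the two-dose vaccine 3/14 = 21.4% → the two-dose vaccine
Under-40: Vaccine B 19/22 = 86.4%, the two-dose vaccine 24/25 = 96.0% → the two-dose vaccine
Overall: Vaccine B 30/57 = 52.6%, the two-dose vaccine 40/60 = 66.7% → the two-dose vaccine
The two-dose vaccine wins overall and in every age group — no reversal.

Yes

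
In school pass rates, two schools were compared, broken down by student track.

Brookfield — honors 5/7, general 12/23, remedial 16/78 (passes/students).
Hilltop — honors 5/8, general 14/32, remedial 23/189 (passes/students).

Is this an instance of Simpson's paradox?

No

Honors: Brookfield 5/7 = 71.4%, Hilltop 5/8 = 62.5% → Brookfield
General: Brookfield 12/23 = 52.2%, Hilltop 14/32 = 43.8% → Brookfield
Remedial: Brookfield 16/78 = 20.5%, Hilltop 23/189 = 12.2% → Brookfield
Overall: Brookfield 33/108 = 30.6%, Hilltop 42/229 = 18.3% → Brookfield
Brookfield wins overall and in every student group — no reversal.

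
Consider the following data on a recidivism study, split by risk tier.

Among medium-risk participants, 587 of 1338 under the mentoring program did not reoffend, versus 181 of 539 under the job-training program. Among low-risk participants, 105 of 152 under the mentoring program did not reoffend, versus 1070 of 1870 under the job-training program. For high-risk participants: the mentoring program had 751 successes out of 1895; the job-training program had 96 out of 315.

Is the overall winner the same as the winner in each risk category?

Medium-risk: the mentoring program 587/1338 = 43.9%, the job-training program 181/539 = 33.6% → the mentoring program
Low-risk: the mentoring program 105/152 = 69.1%, the job-training program 1070/1870 = 57.2% → the mentoring program
High-risk: the mentoring program 751/1895 = 39.6%, the job-training program 96/315 = 30.5% → the mentoring program
Overall: the mentoring program 1443/3385 = 42.6%, the job-training program 1347/2724 = 49.4% → the job-training program
The mentoring program wins each risk group but the job-training program wins overall — the comparison reverses. The mentoring program's participants skew toward high-risk, which has a lower base rate.

No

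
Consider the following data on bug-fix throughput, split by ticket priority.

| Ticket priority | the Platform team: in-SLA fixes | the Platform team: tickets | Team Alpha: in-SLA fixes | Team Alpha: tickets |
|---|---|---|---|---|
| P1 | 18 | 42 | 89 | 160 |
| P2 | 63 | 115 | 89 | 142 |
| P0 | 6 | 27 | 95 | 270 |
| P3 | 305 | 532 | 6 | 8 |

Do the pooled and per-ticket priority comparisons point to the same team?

No

P1: the Platform team 18/42 = 42.9%, Team Alpha 89/160 = 55.6% → Team Alpha
P2: the Platform team 63/115 = 54.8%, Team Alpha 89/142 = 62.7% → Team Alpha
P0: the Platform team 6/27 = 22.2%, Team Alpha 95/270 = 35.2% → Team Alpha
P3: the Platform team 305/532 = 57.3%, Team Alpha 6/8 = 75.0% → Team Alpha
Overall: the Platform team 392/716 = 54.7%, Team Alpha 279/580 = 48.1% → the Platform team
Team Alpha wins each ticket group but the Platform team wins overall — the comparison reverses. Team Alpha's tickets skew toward P0, which has a lower base rate.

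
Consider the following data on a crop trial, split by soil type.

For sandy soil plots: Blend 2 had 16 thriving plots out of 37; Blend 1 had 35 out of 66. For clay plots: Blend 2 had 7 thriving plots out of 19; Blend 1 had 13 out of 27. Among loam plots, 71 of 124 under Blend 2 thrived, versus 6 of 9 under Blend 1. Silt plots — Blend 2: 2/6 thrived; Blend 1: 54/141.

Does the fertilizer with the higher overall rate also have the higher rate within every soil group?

Sandy soil: Blend 2 16/37 = 43.2%, Blend 1 35/66 = 53.0% → Blend 1
Clay: Blend 2 7/19 = 36.8%, Blend 1 13/27 = 48.1% → Blend 1
Loam: Blend 2 71/124 = 57.3%, Blend 1 6/9 = 66.7% → Blend 1
Silt: Blend 2 2/6 = 33.3%, Blend 1 54/141 = 38.3% → Blend 1
Overall: Blend 2 96/186 = 51.6%, Blend 1 108/243 = 44.4% → Blend 2
Blend 1 wins each soil group but Blend 2 wins overall — the comparison reverses. Blend 1's plots skew toward silt, which has a lower base rate.

No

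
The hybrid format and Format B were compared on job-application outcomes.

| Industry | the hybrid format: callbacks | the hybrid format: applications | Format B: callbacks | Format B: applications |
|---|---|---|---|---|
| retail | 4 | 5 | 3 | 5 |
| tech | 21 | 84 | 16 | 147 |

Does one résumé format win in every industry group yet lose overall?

Retail: the hybrid format 4/5 = 80.0%, Format B 3/5 = 60.0% → the hybrid format
Tech: the hybrid format 21/84 = 25.0%, Format B 16/147 = 10.9% → the hybrid format
Overall: the hybrid format 25/89 = 28.1%, Format B 19/152 = 12.5% → the hybrid format
The hybrid format wins overall and in every industry group — no reversal.

No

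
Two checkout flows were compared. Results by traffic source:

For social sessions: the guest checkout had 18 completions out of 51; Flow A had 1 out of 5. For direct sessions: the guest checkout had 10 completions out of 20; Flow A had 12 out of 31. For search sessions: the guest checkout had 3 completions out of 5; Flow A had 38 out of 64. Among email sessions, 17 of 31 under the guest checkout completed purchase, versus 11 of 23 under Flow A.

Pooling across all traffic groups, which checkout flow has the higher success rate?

Flow A

Social: the guest checkout 18/51 = 35.3%, Flow A 1/5 = 20.0% → the guest checkout
Direct: the guest checkout 10/20 = 50.0%, Flow A 12/31 = 38.7% → the guest checkout
Search: the guest checkout 3/5 = 60.0%, Flow A 38/64 = 59.4% → the guest checkout
Email: the guest checkout 17/31 = 54.8%, Flow A 11/23 = 47.8% → the guest checkout
Overall: the guest checkout 48/107 = 44.9%, Flow A 62/123 = 50.4% → Flow A
(The guest checkout wins every traffic group but Flow A wins overall — the guest checkout's sessions skew toward the low-rate social group.)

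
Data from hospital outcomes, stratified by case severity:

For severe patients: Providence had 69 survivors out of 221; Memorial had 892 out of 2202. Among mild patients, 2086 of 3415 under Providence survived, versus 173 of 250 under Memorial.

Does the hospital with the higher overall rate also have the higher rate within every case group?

No

Severe: Providence 69/221 = 31.2%, Memorial 892/2202 = 40.5% → Memorial
Mild: Providence 2086/3415 = 61.1%, Memorial 173/250 = 69.2% → Memorial
Overall: Providence 2155/3636 = 59.3%, Memorial 1065/2452 = 43.4% → Providence
Memorial wins each case group but Providence wins overall — the comparison reverses. Memorial's patients skew toward severe, which has a lower base rate.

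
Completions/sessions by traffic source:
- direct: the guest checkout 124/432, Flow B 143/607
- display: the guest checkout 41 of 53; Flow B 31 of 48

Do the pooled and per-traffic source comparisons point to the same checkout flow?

Direct: the guest checkout 124/432 = 28.7%, Flow B 143/607 = 23.6% → the guest checkout
Display: the guest checkout 41/53 = 77.4%, Flow B 31/48 = 64.6% → the guest checkout
Overall: the guest checkout 165/485 = 34.0%, Flow B 174/655 = 26.6% → the guest checkout
The guest checkout wins overall and in every traffic group — no reversal.

Yes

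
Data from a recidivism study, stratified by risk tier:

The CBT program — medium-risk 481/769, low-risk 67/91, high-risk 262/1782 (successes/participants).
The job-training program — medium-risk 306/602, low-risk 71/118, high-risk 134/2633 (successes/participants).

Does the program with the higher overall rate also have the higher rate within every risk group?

Medium-risk: the CBT program 481/769 = 62.5%, the job-training program 306/602 = 50.8% → the CBT program
Low-risk: the CBT program 67/91 = 73.6%, the job-training program 71/118 = 60.2% → the CBT program
High-risk: the CBT program 262/1782 = 14.7%, the job-training program 134/2633 = 5.1% → the CBT program
Overall: the CBT program 810/2642 = 30.7%, the job-training program 511/3353 = 15.2% → the CBT program
The CBT program wins overall and in every risk group — no reversal.

Yes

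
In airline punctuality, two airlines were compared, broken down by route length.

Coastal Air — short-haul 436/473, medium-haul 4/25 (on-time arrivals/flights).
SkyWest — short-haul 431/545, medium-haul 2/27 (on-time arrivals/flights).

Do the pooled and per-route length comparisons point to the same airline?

Yes

Short-haul: Coastal Air 436/473 = 92.2%, SkyWest 431/545 = 79.1% → Coastal Air
Medium-haul: Coastal Air 4/25 = 16.0%, SkyWest 2/27 = 7.4% → Coastal Air
Overall: Coastal Air 440/498 = 88.4%, SkyWest 433/572 = 75.7% → Coastal Air
Coastal Air wins overall and in every route group — no reversal.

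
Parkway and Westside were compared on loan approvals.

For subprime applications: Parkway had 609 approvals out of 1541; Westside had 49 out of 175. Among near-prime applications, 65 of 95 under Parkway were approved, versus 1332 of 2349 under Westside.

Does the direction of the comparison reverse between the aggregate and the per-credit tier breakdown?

Yes

Subprime: Parkway 609/1541 = 39.5%, Westside 49/175 = 28.0% → Parkway
Near-prime: Parkway 65/95 = 68.4%, Westside 1332/2349 = 56.7% → Parkway
Overall: Parkway 674/1636 = 41.2%, Westside 1381/2524 = 54.7% → Westside
Parkway wins each credit group but Westside wins overall — the comparison reverses. Parkway's applications skew toward subprime, which has a lower base rate.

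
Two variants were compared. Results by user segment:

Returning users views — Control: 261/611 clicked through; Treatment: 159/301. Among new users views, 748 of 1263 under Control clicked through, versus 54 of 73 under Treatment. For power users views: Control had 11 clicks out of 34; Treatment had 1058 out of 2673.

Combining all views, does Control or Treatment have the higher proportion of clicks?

Control

Returning users: Control 261/611 = 42.7%, Treatment 159/301 = 52.8% → Treatment
New users: Control 748/1263 = 59.2%, Treatment 54/73 = 74.0% → Treatment
Power users: Control 11/34 = 32.4%, Treatment 1058/2673 = 39.6% → Treatment
Overall: Control 1020/1908 = 53.5%, Treatment 1271/3047 = 41.7% → Control
(Treatment wins every user group but Control wins overall — Treatment's views skew toward the low-rate power users group.)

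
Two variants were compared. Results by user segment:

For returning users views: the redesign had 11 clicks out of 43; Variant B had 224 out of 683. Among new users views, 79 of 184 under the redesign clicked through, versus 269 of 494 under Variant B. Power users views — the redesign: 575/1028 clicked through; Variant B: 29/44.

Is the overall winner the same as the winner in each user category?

No

Returning users: the redesign 11/43 = 25.6%, Variant B 224/683 = 32.8% → Variant B
New users: the redesign 79/184 = 42.9%, Variant B 269/494 = 54.5% → Variant B
Power users: the redesign 575/1028 = 55.9%, Variant B 29/44 = 65.9% → Variant B
Overall: the redesign 665/1255 = 53.0%, Variant B 522/1221 = 42.8% → the redesign
Variant B wins each user group but the redesign wins overall — the comparison reverses. Variant B's views skew toward returning users, which has a lower base rate.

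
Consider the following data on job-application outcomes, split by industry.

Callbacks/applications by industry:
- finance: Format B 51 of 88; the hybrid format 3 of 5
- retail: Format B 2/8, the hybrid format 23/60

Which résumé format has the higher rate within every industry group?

Finance: Format B 51/88 = 58.0%, the hybrid format 3/5 = 60.0% → the hybrid format
Retail: Format B 2/8 = 25.0%, the hybrid format 23/60 = 38.3% → the hybrid format
The hybrid format has the higher rate in both groups.

the hybrid format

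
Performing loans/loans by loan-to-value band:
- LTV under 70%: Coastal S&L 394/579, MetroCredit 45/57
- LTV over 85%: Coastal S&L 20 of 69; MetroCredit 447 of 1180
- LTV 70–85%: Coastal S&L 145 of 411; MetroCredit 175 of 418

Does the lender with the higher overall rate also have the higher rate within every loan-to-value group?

LTV under 70%: Coastal S&L 394/579 = 68.0%, MetroCredit 45/57 = 78.9% → MetroCredit
LTV over 85%: Coastal S&L 20/69 = 29.0%, MetroCredit 447/1180 = 37.9% → MetroCredit
LTV 70–85%: Coastal S&L 145/411 = 35.3%, MetroCredit 175/418 = 41.9% → MetroCredit
Overall: Coastal S&L 559/1059 = 52.8%, MetroCredit 667/1655 = 40.3% → Coastal S&L
MetroCredit wins each loan-to-value group but Coastal S&L wins overall — the comparison reverses. MetroCredit's loans skew toward LTV over 85%, which has a lower base rate.

No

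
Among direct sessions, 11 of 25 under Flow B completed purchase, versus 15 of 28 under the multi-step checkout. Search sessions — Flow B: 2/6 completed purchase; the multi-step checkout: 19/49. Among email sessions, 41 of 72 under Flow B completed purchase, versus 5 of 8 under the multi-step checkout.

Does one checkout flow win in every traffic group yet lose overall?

Yes

Direct: Flow B 11/25 = 44.0%, the multi-step checkout 15/28 = 53.6% → the multi-step checkout
Search: Flow B 2/6 = 33.3%, the multi-step checkout 19/49 = 38.8% → the multi-step checkout
Email: Flow B 41/72 = 56.9%, the multi-step checkout 5/8 = 62.5% → the multi-step checkout
Overall: Flow B 54/103 = 52.4%, the multi-step checkout 39/85 = 45.9% → Flow B
The multi-step checkout wins each traffic group but Flow B wins overall — the comparison reverses. The multi-step checkout's sessions skew toward search, which has a lower base rate.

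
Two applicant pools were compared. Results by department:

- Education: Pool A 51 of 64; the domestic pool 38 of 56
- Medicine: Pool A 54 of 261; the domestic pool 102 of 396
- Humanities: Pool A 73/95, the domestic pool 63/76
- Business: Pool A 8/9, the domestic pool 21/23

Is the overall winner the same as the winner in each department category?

Education: Pool A 51/64 = 79.7%, the domestic pool 38/56 = 67.9% → Pool A
Medicine: Pool A 54/261 = 20.7%, the domestic pool 102/396 = 25.8% → the domestic pool
Humanities: Pool A 73/95 = 76.8%, the domestic pool 63/76 = 82.9% → the domestic pool
Business: Pool A 8/9 = 88.9%, the domestic pool 21/23 = 91.3% → the domestic pool
Overall: Pool A 186/429 = 43.4%, the domestic pool 224/551 = 40.7% → Pool A
Neither sweeps: Pool A wins 1 of 4 groups, the domestic pool wins 3. Pool A wins overall but not every group — no Simpson reversal.

No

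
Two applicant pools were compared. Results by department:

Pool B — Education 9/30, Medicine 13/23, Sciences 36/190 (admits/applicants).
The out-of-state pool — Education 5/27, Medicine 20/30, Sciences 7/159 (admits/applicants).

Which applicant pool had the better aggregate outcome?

Pool B

Education: Pool B 9/30 = 30.0%, the out-of-state pool 5/27 = 18.5% → Pool B
Medicine: Pool B 13/23 = 56.5%, the out-of-state pool 20/30 = 66.7% → the out-of-state pool
Sciences: Pool B 36/190 = 18.9%, the out-of-state pool 7/159 = 4.4% → Pool B
Overall: Pool B 58/243 = 23.9%, the out-of-state pool 32/216 = 14.8% → Pool B
(Neither sweeps every department group, but Pool B has the higher pooled rate.)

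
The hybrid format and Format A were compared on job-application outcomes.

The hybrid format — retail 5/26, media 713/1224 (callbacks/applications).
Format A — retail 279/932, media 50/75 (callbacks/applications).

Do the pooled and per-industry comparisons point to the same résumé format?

No

Retail: the hybrid format 5/26 = 19.2%, Format A 279/932 = 29.9% → Format A
Media: the hybrid format 713/1224 = 58.3%, Format A 50/75 = 66.7% → Format A
Overall: the hybrid format 718/1250 = 57.4%, Format A 329/1007 = 32.7% → the hybrid format
Format A wins each industry group but the hybrid format wins overall — the comparison reverses. Format A's applications skew toward retail, which has a lower base rate.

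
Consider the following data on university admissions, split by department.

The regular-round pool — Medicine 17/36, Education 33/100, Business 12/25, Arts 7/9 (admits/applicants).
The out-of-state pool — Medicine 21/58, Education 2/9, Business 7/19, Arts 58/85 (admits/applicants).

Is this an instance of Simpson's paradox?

Yes

Medicine: the regular-round pool 17/36 = 47.2%, the out-of-state pool 21/58 = 36.2% → the regular-round pool
Education: the regular-round pool 33/100 = 33.0%, the out-of-state pool 2/9 = 22.2% → the regular-round pool
Business: the regular-round pool 12/25 = 48.0%, the out-of-state pool 7/19 = 36.8% → the regular-round pool
Arts: the regular-round pool 7/9 = 77.8%, the out-of-state pool 58/85 = 68.2% → the regular-round pool
Overall: the regular-round pool 69/170 = 40.6%, the out-of-state pool 88/171 = 51.5% → the out-of-state pool
The regular-round pool wins each department group but the out-of-state pool wins overall — the comparison reverses. The regular-round pool's applicants skew toward Education, which has a lower base rate.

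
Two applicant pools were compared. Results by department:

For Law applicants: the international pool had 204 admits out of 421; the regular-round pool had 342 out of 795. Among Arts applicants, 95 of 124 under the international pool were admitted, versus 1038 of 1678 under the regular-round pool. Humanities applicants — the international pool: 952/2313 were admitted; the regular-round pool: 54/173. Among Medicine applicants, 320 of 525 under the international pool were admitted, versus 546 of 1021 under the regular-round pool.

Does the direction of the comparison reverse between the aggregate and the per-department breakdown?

Yes

Law: the international pool 204/421 = 48.5%, the regular-round pool 342/795 = 43.0% → the international pool
Arts: the international pool 95/124 = 76.6%, the regular-round pool 1038/1678 = 61.9% → the international pool
Humanities: the international pool 952/2313 = 41.2%, the regular-round pool 54/173 = 31.2% → the international pool
Medicine: the international pool 320/525 = 61.0%, the regular-round pool 546/1021 = 53.5% → the international pool
Overall: the international pool 1571/3383 = 46.4%, the regular-round pool 1980/3667 = 54.0% → the regular-round pool
The international pool wins each department group but the regular-round pool wins overall — the comparison reverses. The international pool's applicants skew toward Humanities, which has a lower base rate.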